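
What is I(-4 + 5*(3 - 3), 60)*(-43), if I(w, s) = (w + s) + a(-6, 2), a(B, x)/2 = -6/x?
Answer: -2150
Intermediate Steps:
a(B, x) = -12/x (a(B, x) = 2*(-6/x) = -12/x)
I(w, s) = -6 + s + w (I(w, s) = (w + s) - 12/2 = (s + w) - 12*½ = (s + w) - 6 = -6 + s + w)
I(-4 + 5*(3 - 3), 60)*(-43) = (-6 + 60 + (-4 + 5*(3 - 3)))*(-43) = (-6 + 60 + (-4 + 5*0))*(-43) = (-6 + 60 + (-4 + 0))*(-43) = (-6 + 60 - 4)*(-43) = 50*(-43) = -2150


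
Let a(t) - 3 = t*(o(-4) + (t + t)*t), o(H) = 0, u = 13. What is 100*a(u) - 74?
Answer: 439626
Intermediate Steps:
a(t) = 3 + 2*t³ (a(t) = 3 + t*(0 + (t + t)*t) = 3 + t*(0 + (2*t)*t) = 3 + t*(0 + 2*t²) = 3 + t*(2*t²) = 3 + 2*t³)
100*a(u) - 74 = 100*(3 + 2*13³) - 74 = 100*(3 + 2*2197) - 74 = 100*(3 + 4394) - 74 = 100*4397 - 74 = 439700 - 74 = 439626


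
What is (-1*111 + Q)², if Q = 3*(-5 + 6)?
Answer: 11664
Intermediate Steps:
Q = 3 (Q = 3*1 = 3)
(-1*111 + Q)² = (-1*111 + 3)² = (-111 + 3)² = (-108)² = 11664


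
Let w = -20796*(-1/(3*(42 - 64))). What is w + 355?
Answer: 439/11 ≈ 39.909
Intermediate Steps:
w = -3466/11 (w = -20796/((-3*(-22))) = -20796/66 = -20796*1/66 = -3466/11 ≈ -315.09)
w + 355 = -3466/11 + 355 = 439/11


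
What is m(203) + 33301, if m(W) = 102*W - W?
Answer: 53804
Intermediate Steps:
m(W) = 101*W
m(203) + 33301 = 101*203 + 33301 = 20503 + 33301 = 53804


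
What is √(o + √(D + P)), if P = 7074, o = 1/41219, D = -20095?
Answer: √(41219 + 1699005961*I*√13021)/41219 ≈ 7.5535 + 7.5535*I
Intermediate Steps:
o = 1/41219 ≈ 2.4261e-5
√(o + √(D + P)) = √(1/41219 + √(-20095 + 7074)) = √(1/41219 + √(-13021)) = √(1/41219 + I*√13021)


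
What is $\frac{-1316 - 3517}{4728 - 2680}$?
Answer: $- \frac{4833}{2048} \approx -2.3599$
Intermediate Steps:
$\frac{-1316 - 3517}{4728 - 2680} = - \frac{4833}{4728 - 2680} = - \frac{4833}{2048}$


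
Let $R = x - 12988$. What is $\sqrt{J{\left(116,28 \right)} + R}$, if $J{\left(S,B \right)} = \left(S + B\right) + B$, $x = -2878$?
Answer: $i \sqrt{15694} \approx 125.28 i$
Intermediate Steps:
$R = -15866$ ($R = -2878 - 12988 = -15866$)
$J{\left(S,B \right)} = S + 2 B$ ($J{\left(S,B \right)} = \left(B + S\right) + B = S + 2 B$)
$\sqrt{J{\left(116,28 \right)} + R} = \sqrt{\left(116 + 2 \cdot 28\right) - 15866} = \sqrt{\left(116 + 56\right) - 15866} = \sqrt{172 - 15866} = \sqrt{-15694} = i \sqrt{15694}$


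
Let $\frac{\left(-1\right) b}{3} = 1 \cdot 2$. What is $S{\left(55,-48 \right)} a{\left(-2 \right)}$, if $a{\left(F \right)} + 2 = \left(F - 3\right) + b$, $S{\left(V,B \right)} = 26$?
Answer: $-338$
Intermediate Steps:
$b = -6$ ($b = - 3 \cdot 1 \cdot 2 = \left(-3\right) 2 = -6$)
$a{\left(F \right)} = -11 + F$ ($a{\left(F \right)} = -2 + \left(\left(F - 3\right) - 6\right) = -2 + \left(\left(-3 + F\right) - 6\right) = -2 + \left(-9 + F\right) = -11 + F$)
$S{\left(55,-48 \right)} a{\left(-2 \right)} = 26 \left(-11 - 2\right) = 26 \left(-13\right) = -338$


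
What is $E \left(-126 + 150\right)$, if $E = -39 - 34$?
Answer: $-1752$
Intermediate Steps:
$E = -73$ ($E = -39 - 34 = -73$)
$E \left(-126 + 150\right) = - 73 \left(-126 + 150\right) = \left(-73\right) 24 = -1752$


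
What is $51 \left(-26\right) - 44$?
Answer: $-1370$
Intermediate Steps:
$51 \left(-26\right) - 44 = -1326 - 44 = -1370$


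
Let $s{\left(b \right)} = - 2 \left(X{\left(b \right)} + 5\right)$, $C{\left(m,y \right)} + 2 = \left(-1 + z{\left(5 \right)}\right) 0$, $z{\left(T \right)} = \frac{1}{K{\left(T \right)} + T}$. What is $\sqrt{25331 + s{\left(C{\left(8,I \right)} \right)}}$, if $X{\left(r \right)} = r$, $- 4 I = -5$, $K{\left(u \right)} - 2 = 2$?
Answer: $5 \sqrt{1013} \approx 159.14$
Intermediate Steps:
$K{\left(u \right)} = 4$ ($K{\left(u \right)} = 2 + 2 = 4$)
$z{\left(T \right)} = \frac{1}{4 + T}$
$I = \frac{5}{4}$ ($I = \left(- \frac{1}{4}\right) \left(-5\right) = \frac{5}{4} \approx 1.25$)
$C{\left(m,y \right)} = -2$ ($C{\left(m,y \right)} = -2 + \left(-1 + \frac{1}{4 + 5}\right) 0 = -2 + \left(-1 + \frac{1}{9}\right) 0 = -2 - 0 = -2 + 0 = -2$)
$s{\left(b \right)} = -10 - 2 b$ ($s{\left(b \right)} = - 2 \left(b + 5\right) = - 2 \left(5 + b\right) = -10 - 2 b$)
$\sqrt{25331 + s{\left(C{\left(8,I \right)} \right)}} = \sqrt{25331 - 6} = \sqrt{25325} = 5 \sqrt{1013}$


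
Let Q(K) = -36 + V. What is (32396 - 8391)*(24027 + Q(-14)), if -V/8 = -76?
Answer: 590498995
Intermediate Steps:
V = 608 (V = -8*(-76) = 608)
Q(K) = 572 (Q(K) = -36 + 608 = 572)
(32396 - 8391)*(24027 + Q(-14)) = (32396 - 8391)*(24027 + 572) = 24005*24599 = 590498995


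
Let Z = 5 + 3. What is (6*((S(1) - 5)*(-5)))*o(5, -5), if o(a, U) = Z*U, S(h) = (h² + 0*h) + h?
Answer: -3600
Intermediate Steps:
S(h) = h + h² (S(h) = (h² + 0) + h = h² + h = h + h²)
Z = 8
o(a, U) = 8*U
(6*((S(1) - 5)*(-5)))*o(5, -5) = (6*((1*(1 + 1) - 5)*(-5)))*(8*(-5)) = (6*((1*2 - 5)*(-5)))*(-40) = (6*((2 - 5)*(-5)))*(-40) = (6*(-3*(-5)))*(-40) = (6*15)*(-40) = 90*(-40) = -3600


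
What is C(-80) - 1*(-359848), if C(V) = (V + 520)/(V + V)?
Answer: 1439381/4 ≈ 3.5985e+5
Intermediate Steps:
C(V) = (520 + V)/(2*V) (C(V) = (520 + V)/((2*V)) = (520 + V)*(1/(2*V)) = (520 + V)/(2*V))
C(-80) - 1*(-359848) = (½)*(520 - 80)/(-80) - 1*(-359848) = (½)*(-1/80)*440 + 359848 = -11/4 + 359848 = 1439381/4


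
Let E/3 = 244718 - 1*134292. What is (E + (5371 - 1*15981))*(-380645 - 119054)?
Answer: -160237478932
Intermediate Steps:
E = 331278 (E = 3*(244718 - 1*134292) = 3*(244718 - 134292) = 3*110426 = 331278)
(E + (5371 - 1*15981))*(-380645 - 119054) = (331278 + (5371 - 1*15981))*(-380645 - 119054) = (331278 + (5371 - 15981))*(-499699) = (331278 - 10610)*(-499699) = 320668*(-499699) = -160237478932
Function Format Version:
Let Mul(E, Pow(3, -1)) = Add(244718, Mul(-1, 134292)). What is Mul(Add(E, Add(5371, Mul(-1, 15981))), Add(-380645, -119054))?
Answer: -160237478932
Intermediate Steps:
E = 331278 (E = Mul(3, Add(244718, Mul(-1, 134292))) = Mul(3, Add(244718, -134292)) = Mul(3, 110426) = 331278)
Mul(Add(E, Add(5371, Mul(-1, 15981))), Add(-380645, -119054)) = Mul(Add(331278, Add(5371, Mul(-1, 15981))), Add(-380645, -119054)) = Mul(Add(331278, Add(5371, -15981)), -499699) = Mul(Add(331278, -10610), -499699) = Mul(320668, -499699) = -160237478932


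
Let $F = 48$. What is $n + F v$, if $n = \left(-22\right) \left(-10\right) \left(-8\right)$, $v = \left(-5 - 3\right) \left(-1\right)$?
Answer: $-1376$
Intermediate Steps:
$v = 8$ ($v = \left(-8\right) \left(-1\right) = 8$)
$n = -1760$ ($n = 220 \left(-8\right) = -1760$)
$n + F v = -1760 + 48 \cdot 8 = -1760 + 384 = -1376$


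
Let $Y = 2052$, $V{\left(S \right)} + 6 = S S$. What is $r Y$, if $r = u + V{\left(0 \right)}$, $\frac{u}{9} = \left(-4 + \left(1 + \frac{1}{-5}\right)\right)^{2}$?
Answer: $\frac{4420008}{25} \approx 1.768 \cdot 10^{5}$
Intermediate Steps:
$V{\left(S \right)} = -6 + S^{2}$ ($V{\left(S \right)} = -6 + S S = -6 + S^{2}$)
$u = \frac{2304}{25}$ ($u = 9 \left(-4 + \left(1 + \frac{1}{-5}\right)\right)^{2} = 9 \left(-4 + \left(1 - \frac{1}{5}\right)\right)^{2} = 9 \left(-4 + \frac{4}{5}\right)^{2} = 9 \left(- \frac{16}{5}\right)^{2} = 9 \cdot \frac{256}{25} = \frac{2304}{25} \approx 92.16$)
$r = \frac{2154}{25}$ ($r = \frac{2304}{25} - \left(6 - 0^{2}\right) = \frac{2304}{25} + \left(-6 + 0\right) = \frac{2304}{25} - 6 = \frac{2154}{25} \approx 86.16$)
$r Y = \frac{2154}{25} \cdot 2052 = \frac{4420008}{25}$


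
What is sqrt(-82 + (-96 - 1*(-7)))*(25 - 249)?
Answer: -672*I*sqrt(19) ≈ -2929.2*I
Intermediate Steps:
sqrt(-82 + (-96 - 1*(-7)))*(25 - 249) = sqrt(-82 + (-96 + 7))*(-224) = sqrt(-82 - 89)*(-224) = sqrt(-171)*(-224) = (3*I*sqrt(19))*(-224) = -672*I*sqrt(19)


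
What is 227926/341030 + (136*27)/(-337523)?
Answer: 37839002569/57552734345 ≈ 0.65747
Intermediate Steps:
227926/341030 + (136*27)/(-337523) = 227926*(1/341030) + 3672*(-1/337523) = 113963/170515 - 3672/337523 = 37839002569/57552734345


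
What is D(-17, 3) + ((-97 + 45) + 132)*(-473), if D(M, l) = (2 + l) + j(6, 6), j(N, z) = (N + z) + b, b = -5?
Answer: -37828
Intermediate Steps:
j(N, z) = -5 + N + z (j(N, z) = (N + z) - 5 = -5 + N + z)
D(M, l) = 9 + l (D(M, l) = (2 + l) + (-5 + 6 + 6) = (2 + l) + 7 = 9 + l)
D(-17, 3) + ((-97 + 45) + 132)*(-473) = (9 + 3) + ((-97 + 45) + 132)*(-473) = 12 + (-52 + 132)*(-473) = 12 + 80*(-473) = 12 - 37840 = -37828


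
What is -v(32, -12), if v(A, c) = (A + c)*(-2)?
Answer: 40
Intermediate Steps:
v(A, c) = -2*A - 2*c
-v(32, -12) = -(-2*32 - 2*(-12)) = -(-64 + 24) = -1*(-40) = 40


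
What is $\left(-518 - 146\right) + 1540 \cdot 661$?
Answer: $1017276$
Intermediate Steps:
$\left(-518 - 146\right) + 1540 \cdot 661 = -664 + 1017940 = 1017276$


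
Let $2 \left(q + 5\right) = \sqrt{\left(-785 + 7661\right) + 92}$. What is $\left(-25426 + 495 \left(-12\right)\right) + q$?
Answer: $-31371 + \sqrt{1742} \approx -31329.0$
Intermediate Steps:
$q = -5 + \sqrt{1742}$ ($q = -5 + \frac{\sqrt{\left(-785 + 7661\right) + 92}}{2} = -5 + \frac{\sqrt{6876 + 92}}{2} = -5 + \frac{\sqrt{6968}}{2} = -5 + \frac{2 \sqrt{1742}}{2} = -5 + \sqrt{1742} \approx 36.737$)
$\left(-25426 + 495 \left(-12\right)\right) + q = \left(-25426 + 495 \left(-12\right)\right) - \left(5 - \sqrt{1742}\right) = \left(-25426 - 5940\right) - \left(5 - \sqrt{1742}\right) = -31366 - \left(5 - \sqrt{1742}\right) = -31371 + \sqrt{1742}$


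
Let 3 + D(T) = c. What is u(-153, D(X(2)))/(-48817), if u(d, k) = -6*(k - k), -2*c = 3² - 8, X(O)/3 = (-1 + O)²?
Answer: 0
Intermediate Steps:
X(O) = 3*(-1 + O)²
c = -½ (c = -(3² - 8)/2 = -(9 - 8)/2 = -½*1 = -½ ≈ -0.50000)
D(T) = -7/2 (D(T) = -3 - ½ = -7/2)
u(d, k) = 0 (u(d, k) = -6*0 = 0)
u(-153, D(X(2)))/(-48817) = 0/(-48817) = 0*(-1/48817) = 0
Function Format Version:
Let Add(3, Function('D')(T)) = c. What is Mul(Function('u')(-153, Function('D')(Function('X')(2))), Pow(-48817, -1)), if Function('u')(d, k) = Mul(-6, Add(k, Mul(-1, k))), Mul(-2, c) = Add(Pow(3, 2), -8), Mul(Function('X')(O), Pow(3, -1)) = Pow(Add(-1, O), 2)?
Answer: 0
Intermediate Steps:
Function('X')(O) = Mul(3, Pow(Add(-1, O), 2))
c = Rational(-1, 2) (c = Mul(Rational(-1, 2), Add(Pow(3, 2), -8)) = Mul(Rational(-1, 2), Add(9, -8)) = Mul(Rational(-1, 2), 1) = Rational(-1, 2) ≈ -0.50000)
Function('D')(T) = Rational(-7, 2) (Function('D')(T) = Add(-3, Rational(-1, 2)) = Rational(-7, 2))
Function('u')(d, k) = 0 (Function('u')(d, k) = Mul(-6, 0) = 0)
Mul(Function('u')(-153, Function('D')(Function('X')(2))), Pow(-48817, -1)) = Mul(0, Pow(-48817, -1)) = Mul(0, Rational(-1, 48817)) = 0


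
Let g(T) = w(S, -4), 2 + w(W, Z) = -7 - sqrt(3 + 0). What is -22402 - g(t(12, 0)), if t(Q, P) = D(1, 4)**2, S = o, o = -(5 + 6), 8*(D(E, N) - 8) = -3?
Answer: -22393 + sqrt(3) ≈ -22391.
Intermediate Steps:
D(E, N) = 61/8 (D(E, N) = 8 + (1/8)*(-3) = 8 - 3/8 = 61/8)
o = -11 (o = -1*11 = -11)
S = -11
t(Q, P) = 3721/64 (t(Q, P) = (61/8)**2 = 3721/64)
w(W, Z) = -9 - sqrt(3) (w(W, Z) = -2 + (-7 - sqrt(3 + 0)) = -2 + (-7 - sqrt(3)) = -9 - sqrt(3))
g(T) = -9 - sqrt(3)
-22402 - g(t(12, 0)) = -22402 - (-9 - sqrt(3)) = -22402 + (9 + sqrt(3)) = -22393 + sqrt(3)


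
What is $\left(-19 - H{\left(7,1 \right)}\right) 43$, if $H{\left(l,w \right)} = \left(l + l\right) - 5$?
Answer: $-1204$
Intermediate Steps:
$H{\left(l,w \right)} = -5 + 2 l$ ($H{\left(l,w \right)} = 2 l - 5 = -5 + 2 l$)
$\left(-19 - H{\left(7,1 \right)}\right) 43 = \left(-19 - \left(-5 + 2 \cdot 7\right)\right) 43 = \left(-19 - \left(-5 + 14\right)\right) 43 = \left(-19 - 9\right) 43 = \left(-28\right) 43 = -1204$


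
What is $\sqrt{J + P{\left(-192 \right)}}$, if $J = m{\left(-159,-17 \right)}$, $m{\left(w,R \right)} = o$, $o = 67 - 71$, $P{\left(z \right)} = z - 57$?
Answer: $i \sqrt{253} \approx 15.906 i$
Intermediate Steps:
$P{\left(z \right)} = -57 + z$ ($P{\left(z \right)} = z - 57 = -57 + z$)
$o = -4$ ($o = 67 - 71 = -4$)
$m{\left(w,R \right)} = -4$
$J = -4$
$\sqrt{J + P{\left(-192 \right)}} = \sqrt{-4 - 249} = \sqrt{-253} = i \sqrt{253}$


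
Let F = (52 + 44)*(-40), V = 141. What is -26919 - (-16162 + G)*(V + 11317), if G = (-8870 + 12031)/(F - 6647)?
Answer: 1941780582637/10487 ≈ 1.8516e+8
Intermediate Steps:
F = -3840 (F = 96*(-40) = -3840)
G = -3161/10487 (G = (-8870 + 12031)/(-3840 - 6647) = 3161/(-10487) = 3161*(-1/10487) = -3161/10487 ≈ -0.30142)
-26919 - (-16162 + G)*(V + 11317) = -26919 - (-16162 - 3161/10487)*(141 + 11317) = -26919 - (-169494055)*11458/10487 = -26919 - 1*(-1942062882190/10487) = -26919 + 1942062882190/10487 = 1941780582637/10487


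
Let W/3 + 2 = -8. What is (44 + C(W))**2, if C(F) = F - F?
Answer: 1936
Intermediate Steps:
W = -30 (W = -6 + 3*(-8) = -6 - 24 = -30)
C(F) = 0
(44 + C(W))**2 = (44 + 0)**2 = 44**2 = 1936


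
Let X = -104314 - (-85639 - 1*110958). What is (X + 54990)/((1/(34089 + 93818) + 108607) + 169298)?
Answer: 18837247611/35545994836 ≈ 0.52994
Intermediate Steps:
X = 92283 (X = -104314 - (-85639 - 110958) = -104314 - 1*(-196597) = -104314 + 196597 = 92283)
(X + 54990)/((1/(34089 + 93818) + 108607) + 169298) = (92283 + 54990)/((1/(34089 + 93818) + 108607) + 169298) = 147273/((1/127907 + 108607) + 169298) = 147273/(13891595550/127907 + 169298) = 147273/(35545994836/127907) = 147273*(127907/35545994836) = 18837247611/35545994836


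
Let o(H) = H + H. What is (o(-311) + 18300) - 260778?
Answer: -243100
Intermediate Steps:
o(H) = 2*H
(o(-311) + 18300) - 260778 = (2*(-311) + 18300) - 260778 = (-622 + 18300) - 260778 = 17678 - 260778 = -243100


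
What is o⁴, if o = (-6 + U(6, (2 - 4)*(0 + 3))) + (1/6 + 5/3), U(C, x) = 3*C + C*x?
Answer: 312900721/1296 ≈ 2.4144e+5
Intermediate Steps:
o = -133/6 (o = (-6 + 6*(3 + (2 - 4)*(0 + 3))) + (1/6 + 5/3) = (-6 + 6*(3 - 2*3)) + (1*(⅙) + 5*(⅓)) = (-6 + 6*(3 - 6)) + (⅙ + 5/3) = (-6 + 6*(-3)) + 11/6 = (-6 - 18) + 11/6 = -24 + 11/6 = -133/6 ≈ -22.167)
o⁴ = (-133/6)⁴ = 312900721/1296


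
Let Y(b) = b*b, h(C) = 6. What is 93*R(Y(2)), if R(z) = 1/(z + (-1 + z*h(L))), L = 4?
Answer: 31/9 ≈ 3.4444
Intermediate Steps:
Y(b) = b²
R(z) = 1/(-1 + 7*z) (R(z) = 1/(z + (-1 + z*6)) = 1/(z + (-1 + 6*z)) = 1/(-1 + 7*z))
93*R(Y(2)) = 93/(-1 + 7*2²) = 93/(-1 + 7*4) = 93/(-1 + 28) = 93/27 = 93*(1/27) = 31/9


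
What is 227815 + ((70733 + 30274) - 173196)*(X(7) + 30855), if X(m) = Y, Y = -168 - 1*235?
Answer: -2198071613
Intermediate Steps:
Y = -403 (Y = -168 - 235 = -403)
X(m) = -403
227815 + ((70733 + 30274) - 173196)*(X(7) + 30855) = 227815 + ((70733 + 30274) - 173196)*(-403 + 30855) = 227815 + (101007 - 173196)*30452 = 227815 - 72189*30452 = 227815 - 2198299428 = -2198071613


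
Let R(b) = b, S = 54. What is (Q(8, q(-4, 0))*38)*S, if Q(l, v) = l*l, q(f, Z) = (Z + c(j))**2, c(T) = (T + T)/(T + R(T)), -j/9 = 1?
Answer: 131328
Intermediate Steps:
j = -9 (j = -9*1 = -9)
c(T) = 1 (c(T) = (T + T)/(T + T) = (2*T)/((2*T)) = (2*T)*(1/(2*T)) = 1)
q(f, Z) = (1 + Z)**2 (q(f, Z) = (Z + 1)**2 = (1 + Z)**2)
Q(l, v) = l**2
(Q(8, q(-4, 0))*38)*S = (8**2*38)*54 = (64*38)*54 = 2432*54 = 131328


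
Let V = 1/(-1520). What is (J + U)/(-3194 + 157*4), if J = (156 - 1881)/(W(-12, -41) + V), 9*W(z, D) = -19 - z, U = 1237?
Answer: -1598731/1188058 ≈ -1.3457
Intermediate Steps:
W(z, D) = -19/9 - z/9 (W(z, D) = (-19 - z)/9 = -19/9 - z/9)
V = -1/1520 ≈ -0.00065789
J = 1026000/463 (J = (156 - 1881)/((-19/9 - ⅑*(-12)) - 1/1520) = -1725/((-19/9 + 4/3) - 1/1520) = -1725/(-7/9 - 1/1520) = -1725/(-10649/13680) = -1725*(-13680/10649) = 1026000/463 ≈ 2216.0)
(J + U)/(-3194 + 157*4) = (1026000/463 + 1237)/(-3194 + 157*4) = 1598731/(463*(-3194 + 628)) = (1598731/463)/(-2566) = (1598731/463)*(-1/2566) = -1598731/1188058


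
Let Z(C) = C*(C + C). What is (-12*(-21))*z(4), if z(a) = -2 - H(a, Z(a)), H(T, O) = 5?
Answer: -1764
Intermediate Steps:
Z(C) = 2*C**2 (Z(C) = C*(2*C) = 2*C**2)
z(a) = -7 (z(a) = -2 - 1*5 = -2 - 5 = -7)
(-12*(-21))*z(4) = -12*(-21)*(-7) = 252*(-7) = -1764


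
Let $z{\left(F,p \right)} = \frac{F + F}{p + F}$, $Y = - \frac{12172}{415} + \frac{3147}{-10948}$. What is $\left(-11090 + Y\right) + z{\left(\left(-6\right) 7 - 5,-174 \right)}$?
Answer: $- \frac{656749084753}{59064460} \approx -11119.0$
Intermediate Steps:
$Y = - \frac{134565061}{4543420}$ ($Y = \left(-12172\right) \frac{1}{415} + 3147 \left(- \frac{1}{10948}\right) = - \frac{12172}{415} - \frac{3147}{10948} = - \frac{134565061}{4543420} \approx -29.618$)
$z{\left(F,p \right)} = \frac{2 F}{F + p}$
$\left(-11090 + Y\right) + z{\left(\left(-6\right) 7 - 5,-174 \right)} = \left(-11090 - \frac{134565061}{4543420}\right) + \frac{2 \left(\left(-6\right) 7 - 5\right)}{\left(\left(-6\right) 7 - 5\right) - 174} = - \frac{50521092861}{4543420} + \frac{2 \left(-42 - 5\right)}{\left(-42 - 5\right) - 174} = - \frac{50521092861}{4543420} + 2 \left(-47\right) \frac{1}{-47 - 174} = - \frac{50521092861}{4543420} + 2 \left(-47\right) \frac{1}{-221} = - \frac{50521092861}{4543420} + 2 \left(-47\right) \left(- \frac{1}{221}\right) = - \frac{50521092861}{4543420} + \frac{94}{221} = - \frac{656749084753}{59064460}$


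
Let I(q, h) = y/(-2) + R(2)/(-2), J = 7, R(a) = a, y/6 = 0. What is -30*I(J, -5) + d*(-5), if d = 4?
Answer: 10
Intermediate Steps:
y = 0 (y = 6*0 = 0)
I(q, h) = -1 (I(q, h) = 0/(-2) + 2/(-2) = 0*(-½) + 2*(-½) = 0 - 1 = -1)
-30*I(J, -5) + d*(-5) = -30*(-1) + 4*(-5) = 30 - 20 = 10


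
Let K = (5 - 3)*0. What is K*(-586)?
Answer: 0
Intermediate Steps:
K = 0 (K = 2*0 = 0)
K*(-586) = 0*(-586) = 0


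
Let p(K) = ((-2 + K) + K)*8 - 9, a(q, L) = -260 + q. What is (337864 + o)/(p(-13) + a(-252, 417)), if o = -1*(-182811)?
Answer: -104135/149 ≈ -698.89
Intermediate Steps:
o = 182811
p(K) = -25 + 16*K (p(K) = (-2 + 2*K)*8 - 9 = (-16 + 16*K) - 9 = -25 + 16*K)
(337864 + o)/(p(-13) + a(-252, 417)) = (337864 + 182811)/((-25 + 16*(-13)) + (-260 - 252)) = 520675/((-25 - 208) - 512) = 520675/(-233 - 512) = 520675/(-745) = 520675*(-1/745) = -104135/149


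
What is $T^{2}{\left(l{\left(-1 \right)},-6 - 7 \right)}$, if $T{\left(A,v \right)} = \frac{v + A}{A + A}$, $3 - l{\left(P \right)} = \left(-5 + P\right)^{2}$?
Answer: $\frac{529}{1089} \approx 0.48577$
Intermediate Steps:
$l{\left(P \right)} = 3 - \left(-5 + P\right)^{2}$
$T{\left(A,v \right)} = \frac{A + v}{2 A}$
$T^{2}{\left(l{\left(-1 \right)},-6 - 7 \right)} = \left(\frac{\left(3 - \left(-5 - 1\right)^{2}\right) - 13}{2 \left(3 - \left(-5 - 1\right)^{2}\right)}\right)^{2} = \left(\frac{\left(3 - \left(-6\right)^{2}\right) - 13}{2 \left(3 - \left(-6\right)^{2}\right)}\right)^{2} = \left(\frac{\left(3 - 36\right) - 13}{2 \left(3 - 36\right)}\right)^{2} = \left(\frac{-33 - 13}{2 \left(-33\right)}\right)^{2} = \left(\frac{1}{2} \left(- \frac{1}{33}\right) \left(-46\right)\right)^{2} = \left(\frac{23}{33}\right)^{2} = \frac{529}{1089}$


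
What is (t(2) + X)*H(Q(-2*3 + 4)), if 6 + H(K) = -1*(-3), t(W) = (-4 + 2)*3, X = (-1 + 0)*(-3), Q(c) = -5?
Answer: 9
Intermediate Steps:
X = 3 (X = -1*(-3) = 3)
t(W) = -6 (t(W) = -2*3 = -6)
H(K) = -3 (H(K) = -6 - 1*(-3) = -6 + 3 = -3)
(t(2) + X)*H(Q(-2*3 + 4)) = (-6 + 3)*(-3) = -3*(-3) = 9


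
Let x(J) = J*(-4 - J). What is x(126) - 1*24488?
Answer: -40868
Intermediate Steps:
x(126) - 1*24488 = -1*126*(4 + 126) - 1*24488 = -1*126*130 - 24488 = -16380 - 24488 = -40868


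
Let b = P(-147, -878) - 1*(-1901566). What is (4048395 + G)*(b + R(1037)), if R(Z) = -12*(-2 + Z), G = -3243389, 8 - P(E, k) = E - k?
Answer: 1520191845538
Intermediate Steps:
P(E, k) = 8 + k - E (P(E, k) = 8 - (E - k) = 8 + (k - E) = 8 + k - E)
R(Z) = 24 - 12*Z
b = 1900843 (b = (8 - 878 - 1*(-147)) - 1*(-1901566) = (8 - 878 + 147) + 1901566 = -723 + 1901566 = 1900843)
(4048395 + G)*(b + R(1037)) = (4048395 - 3243389)*(1900843 + (24 - 12*1037)) = 805006*(1900843 + (24 - 12444)) = 805006*(1900843 - 12420) = 805006*1888423 = 1520191845538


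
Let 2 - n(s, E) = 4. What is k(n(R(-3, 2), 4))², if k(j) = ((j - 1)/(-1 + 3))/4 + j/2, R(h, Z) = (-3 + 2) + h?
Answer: 121/64 ≈ 1.8906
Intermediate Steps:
R(h, Z) = -1 + h
n(s, E) = -2 (n(s, E) = 2 - 1*4 = 2 - 4 = -2)
k(j) = -⅛ + 5*j/8 (k(j) = ((-1 + j)/2)*(¼) + j*(½) = ((-1 + j)*(½))*(¼) + j/2 = (-½ + j/2)*(¼) + j/2 = (-⅛ + j/8) + j/2 = -⅛ + 5*j/8)
k(n(R(-3, 2), 4))² = (-⅛ + (5/8)*(-2))² = (-⅛ - 5/4)² = (-11/8)² = 121/64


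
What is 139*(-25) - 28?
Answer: -3503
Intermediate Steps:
139*(-25) - 28 = -3475 - 28 = -3503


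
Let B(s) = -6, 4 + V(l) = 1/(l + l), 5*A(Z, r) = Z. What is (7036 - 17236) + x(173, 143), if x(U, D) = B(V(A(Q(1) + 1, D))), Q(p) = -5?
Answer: -10206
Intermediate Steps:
A(Z, r) = Z/5
V(l) = -4 + 1/(2*l) (V(l) = -4 + 1/(l + l) = -4 + 1/(2*l))
x(U, D) = -6
(7036 - 17236) + x(173, 143) = (7036 - 17236) - 6 = -10200 - 6 = -10206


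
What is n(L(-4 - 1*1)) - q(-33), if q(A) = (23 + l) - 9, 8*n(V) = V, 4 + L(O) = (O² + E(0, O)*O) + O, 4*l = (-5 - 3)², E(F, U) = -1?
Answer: -219/8 ≈ -27.375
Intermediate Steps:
l = 16 (l = (-5 - 3)²/4 = (¼)*(-8)² = (¼)*64 = 16)
L(O) = -4 + O² (L(O) = -4 + ((O² - O) + O) = -4 + O²)
n(V) = V/8
q(A) = 30 (q(A) = (23 + 16) - 9 = 39 - 9 = 30)
n(L(-4 - 1*1)) - q(-33) = (-4 + (-4 - 1*1)²)/8 - 1*30 = (-4 + (-4 - 1)²)/8 - 30 = (-4 + (-5)²)/8 - 30 = (-4 + 25)/8 - 30 = (⅛)*21 - 30 = 21/8 - 30 = -219/8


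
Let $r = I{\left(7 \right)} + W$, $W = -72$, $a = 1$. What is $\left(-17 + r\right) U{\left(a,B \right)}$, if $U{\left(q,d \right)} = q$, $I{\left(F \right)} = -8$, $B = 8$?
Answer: $-97$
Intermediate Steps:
$r = -80$ ($r = -8 - 72 = -80$)
$\left(-17 + r\right) U{\left(a,B \right)} = \left(-17 - 80\right) 1 = \left(-97\right) 1 = -97$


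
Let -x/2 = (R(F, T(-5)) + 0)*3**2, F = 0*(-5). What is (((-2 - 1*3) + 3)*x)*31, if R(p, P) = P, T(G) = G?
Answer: -5580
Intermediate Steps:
F = 0
x = 90 (x = -2*(-5 + 0)*3**2 = -(-10)*9 = -2*(-45) = 90)
(((-2 - 1*3) + 3)*x)*31 = (((-2 - 1*3) + 3)*90)*31 = (((-2 - 3) + 3)*90)*31 = ((-5 + 3)*90)*31 = -2*90*31 = -180*31 = -5580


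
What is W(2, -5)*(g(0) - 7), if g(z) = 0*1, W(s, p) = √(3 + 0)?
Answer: -7*√3 ≈ -12.124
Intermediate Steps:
W(s, p) = √3
g(z) = 0
W(2, -5)*(g(0) - 7) = √3*(0 - 7) = √3*(-7) = -7*√3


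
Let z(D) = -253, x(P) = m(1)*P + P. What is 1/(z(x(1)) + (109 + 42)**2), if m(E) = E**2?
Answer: 1/22548 ≈ 4.4350e-5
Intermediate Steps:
x(P) = 2*P (x(P) = 1**2*P + P = 1*P + P = P + P = 2*P)
1/(z(x(1)) + (109 + 42)**2) = 1/(-253 + (109 + 42)**2) = 1/(-253 + 151**2) = 1/(-253 + 22801) = 1/22548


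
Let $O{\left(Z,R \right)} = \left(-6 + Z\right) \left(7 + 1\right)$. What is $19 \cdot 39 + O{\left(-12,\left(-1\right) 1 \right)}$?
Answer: $597$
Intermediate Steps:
$O{\left(Z,R \right)} = -48 + 8 Z$ ($O{\left(Z,R \right)} = \left(-6 + Z\right) 8 = -48 + 8 Z$)
$19 \cdot 39 + O{\left(-12,\left(-1\right) 1 \right)} = 19 \cdot 39 + \left(-48 + 8 \left(-12\right)\right) = 741 - 144 = 597$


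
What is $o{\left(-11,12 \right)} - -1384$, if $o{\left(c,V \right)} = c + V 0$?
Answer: $1373$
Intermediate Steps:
$o{\left(c,V \right)} = c$ ($o{\left(c,V \right)} = c + 0 = c$)
$o{\left(-11,12 \right)} - -1384 = -11 - -1384 = -11 + 1384 = 1373$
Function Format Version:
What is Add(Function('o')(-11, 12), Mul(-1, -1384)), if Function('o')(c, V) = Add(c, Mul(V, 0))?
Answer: 1373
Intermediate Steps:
Function('o')(c, V) = c (Function('o')(c, V) = Add(c, 0) = c)
Add(Function('o')(-11, 12), Mul(-1, -1384)) = Add(-11, Mul(-1, -1384)) = Add(-11, 1384) = 1373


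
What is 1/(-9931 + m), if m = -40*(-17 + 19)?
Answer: -1/10011 ≈ -9.9890e-5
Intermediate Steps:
m = -80 (m = -40*2 = -80)
1/(-9931 + m) = 1/(-9931 - 80) = 1/(-10011) = -1/10011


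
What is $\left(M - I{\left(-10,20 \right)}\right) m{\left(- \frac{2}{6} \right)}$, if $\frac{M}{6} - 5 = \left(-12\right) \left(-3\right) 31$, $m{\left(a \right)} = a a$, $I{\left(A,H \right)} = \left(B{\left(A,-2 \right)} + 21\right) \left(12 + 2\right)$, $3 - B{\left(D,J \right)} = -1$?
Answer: $\frac{6376}{9} \approx 708.44$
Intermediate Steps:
$B{\left(D,J \right)} = 4$ ($B{\left(D,J \right)} = 3 - -1 = 3 + 1 = 4$)
$I{\left(A,H \right)} = 350$ ($I{\left(A,H \right)} = \left(4 + 21\right) \left(12 + 2\right) = 25 \cdot 14 = 350$)
$m{\left(a \right)} = a^{2}$
$M = 6726$ ($M = 30 + 6 \left(-12\right) \left(-3\right) 31 = 30 + 6 \cdot 36 \cdot 31 = 30 + 6 \cdot 1116 = 30 + 6696 = 6726$)
$\left(M - I{\left(-10,20 \right)}\right) m{\left(- \frac{2}{6} \right)} = \left(6726 - 350\right) \left(- \frac{2}{6}\right)^{2} = \left(6726 - 350\right) \left(\left(-2\right) \frac{1}{6}\right)^{2} = 6376 \left(- \frac{1}{3}\right)^{2} = 6376 \cdot \frac{1}{9} = \frac{6376}{9}$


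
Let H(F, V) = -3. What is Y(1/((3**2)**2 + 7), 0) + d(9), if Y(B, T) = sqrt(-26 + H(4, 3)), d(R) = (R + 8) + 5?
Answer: 22 + I*sqrt(29) ≈ 22.0 + 5.3852*I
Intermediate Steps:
d(R) = 13 + R (d(R) = (8 + R) + 5 = 13 + R)
Y(B, T) = I*sqrt(29) (Y(B, T) = sqrt(-26 - 3) = sqrt(-29) = I*sqrt(29))
Y(1/((3**2)**2 + 7), 0) + d(9) = I*sqrt(29) + (13 + 9) = I*sqrt(29) + 22 = 22 + I*sqrt(29)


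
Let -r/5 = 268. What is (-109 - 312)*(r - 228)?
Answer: 660128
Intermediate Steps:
r = -1340 (r = -5*268 = -1340)
(-109 - 312)*(r - 228) = (-109 - 312)*(-1340 - 228) = -421*(-1568) = 660128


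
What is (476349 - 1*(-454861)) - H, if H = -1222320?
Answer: 2153530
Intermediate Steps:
(476349 - 1*(-454861)) - H = (476349 - 1*(-454861)) - 1*(-1222320) = (476349 + 454861) + 1222320 = 931210 + 1222320 = 2153530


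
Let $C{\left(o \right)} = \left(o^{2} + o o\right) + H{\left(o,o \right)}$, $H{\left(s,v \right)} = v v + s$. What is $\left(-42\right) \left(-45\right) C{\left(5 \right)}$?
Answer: $151200$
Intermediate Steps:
$H{\left(s,v \right)} = s + v^{2}$ ($H{\left(s,v \right)} = v^{2} + s = s + v^{2}$)
$C{\left(o \right)} = o + 3 o^{2}$ ($C{\left(o \right)} = \left(o^{2} + o o\right) + \left(o + o^{2}\right) = \left(o^{2} + o^{2}\right) + \left(o + o^{2}\right) = 2 o^{2} + \left(o + o^{2}\right) = o + 3 o^{2}$)
$\left(-42\right) \left(-45\right) C{\left(5 \right)} = \left(-42\right) \left(-45\right) 5 \left(1 + 3 \cdot 5\right) = 1890 \cdot 5 \left(1 + 15\right) = 1890 \cdot 5 \cdot 16 = 1890 \cdot 80 = 151200$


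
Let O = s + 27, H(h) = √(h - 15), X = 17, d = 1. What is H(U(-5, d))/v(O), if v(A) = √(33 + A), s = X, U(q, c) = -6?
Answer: I*√33/11 ≈ 0.52223*I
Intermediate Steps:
H(h) = √(-15 + h)
s = 17
O = 44 (O = 17 + 27 = 44)
H(U(-5, d))/v(O) = √(-15 - 6)/(√(33 + 44)) = √(-21)/(√77) = (I*√21)*(√77/77) = I*√33/11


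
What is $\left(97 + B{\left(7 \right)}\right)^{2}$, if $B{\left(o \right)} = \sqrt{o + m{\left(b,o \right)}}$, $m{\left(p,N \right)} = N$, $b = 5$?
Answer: $\left(97 + \sqrt{14}\right)^{2} \approx 10149.0$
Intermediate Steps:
$B{\left(o \right)} = \sqrt{2} \sqrt{o}$ ($B{\left(o \right)} = \sqrt{o + o} = \sqrt{2 o} = \sqrt{2} \sqrt{o}$)
$\left(97 + B{\left(7 \right)}\right)^{2} = \left(97 + \sqrt{2} \sqrt{7}\right)^{2} = \left(97 + \sqrt{14}\right)^{2}$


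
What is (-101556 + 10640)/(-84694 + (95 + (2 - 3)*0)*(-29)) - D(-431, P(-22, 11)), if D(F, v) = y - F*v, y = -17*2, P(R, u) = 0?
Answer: 3064182/87449 ≈ 35.040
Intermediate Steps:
y = -34
D(F, v) = -34 - F*v
(-101556 + 10640)/(-84694 + (95 + (2 - 3)*0)*(-29)) - D(-431, P(-22, 11)) = (-101556 + 10640)/(-84694 + (95 + (2 - 3)*0)*(-29)) - (-34 - 1*(-431)*0) = -90916/(-84694 + (95 - 1*0)*(-29)) - (-34 + 0) = -90916/(-84694 + (95 + 0)*(-29)) - 1*(-34) = -90916/(-84694 + 95*(-29)) + 34 = -90916/(-84694 - 2755) + 34 = -90916/(-87449) + 34 = -90916*(-1/87449) + 34 = 90916/87449 + 34 = 3064182/87449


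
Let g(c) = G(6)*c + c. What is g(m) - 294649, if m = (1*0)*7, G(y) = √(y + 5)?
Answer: -294649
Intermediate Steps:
G(y) = √(5 + y)
m = 0 (m = 0*7 = 0)
g(c) = c + c*√11 (g(c) = √(5 + 6)*c + c = √11*c + c = c*√11 + c = c + c*√11)
g(m) - 294649 = 0*(1 + √11) - 294649 = 0 - 294649 = -294649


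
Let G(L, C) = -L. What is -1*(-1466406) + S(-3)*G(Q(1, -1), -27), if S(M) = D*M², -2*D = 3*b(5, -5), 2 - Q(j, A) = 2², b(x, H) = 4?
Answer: 1466298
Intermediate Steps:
Q(j, A) = -2 (Q(j, A) = 2 - 1*2² = 2 - 1*4 = 2 - 4 = -2)
D = -6 (D = -3*4/2 = -½*12 = -6)
S(M) = -6*M²
-1*(-1466406) + S(-3)*G(Q(1, -1), -27) = -1*(-1466406) + (-6*(-3)²)*(-1*(-2)) = 1466406 - 6*9*2 = 1466406 - 54*2 = 1466406 - 108 = 1466298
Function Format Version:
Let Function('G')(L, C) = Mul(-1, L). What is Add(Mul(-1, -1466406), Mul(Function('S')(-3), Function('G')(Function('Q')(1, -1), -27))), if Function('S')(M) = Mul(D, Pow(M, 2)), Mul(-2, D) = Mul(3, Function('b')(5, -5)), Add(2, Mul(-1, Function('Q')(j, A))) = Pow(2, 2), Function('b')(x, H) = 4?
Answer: 1466298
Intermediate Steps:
Function('Q')(j, A) = -2 (Function('Q')(j, A) = Add(2, Mul(-1, Pow(2, 2))) = Add(2, Mul(-1, 4)) = Add(2, -4) = -2)
D = -6 (D = Mul(Rational(-1, 2), Mul(3, 4)) = Mul(Rational(-1, 2), 12) = -6)
Function('S')(M) = Mul(-6, Pow(M, 2))
Add(Mul(-1, -1466406), Mul(Function('S')(-3), Function('G')(Function('Q')(1, -1), -27))) = Add(Mul(-1, -1466406), Mul(Mul(-6, Pow(-3, 2)), Mul(-1, -2))) = Add(1466406, Mul(Mul(-6, 9), 2)) = Add(1466406, Mul(-54, 2)) = Add(1466406, -108) = 1466298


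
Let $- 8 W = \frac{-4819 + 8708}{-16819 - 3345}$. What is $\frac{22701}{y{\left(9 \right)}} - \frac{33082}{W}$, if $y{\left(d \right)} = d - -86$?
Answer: $- \frac{506881456291}{369455} \approx -1.372 \cdot 10^{6}$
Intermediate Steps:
$y{\left(d \right)} = 86 + d$ ($y{\left(d \right)} = d + 86 = 86 + d$)
$W = \frac{3889}{161312}$ ($W = - \frac{\left(-4819 + 8708\right) \frac{1}{-16819 - 3345}}{8} = - \frac{3889 \frac{1}{-20164}}{8} = - \frac{3889 \left(- \frac{1}{20164}\right)}{8} = \left(- \frac{1}{8}\right) \left(- \frac{3889}{20164}\right) = \frac{3889}{161312} \approx 0.024109$)
$\frac{22701}{y{\left(9 \right)}} - \frac{33082}{W} = \frac{22701}{86 + 9} - \frac{33082}{\frac{3889}{161312}} = \frac{22701}{95} - \frac{5336523584}{3889} = - \frac{506881456291}{369455}$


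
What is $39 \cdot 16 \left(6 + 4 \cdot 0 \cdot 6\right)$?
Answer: $3744$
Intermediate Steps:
$39 \cdot 16 \left(6 + 4 \cdot 0 \cdot 6\right) = 624 \left(6 + 4 \cdot 0\right) = 624 \left(6 + 0\right) = 624 \cdot 6 = 3744$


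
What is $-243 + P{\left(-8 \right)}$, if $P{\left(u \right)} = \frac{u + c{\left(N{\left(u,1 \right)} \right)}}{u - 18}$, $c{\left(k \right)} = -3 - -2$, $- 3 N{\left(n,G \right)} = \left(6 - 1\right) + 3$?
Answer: $- \frac{6309}{26} \approx -242.65$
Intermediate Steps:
$N{\left(n,G \right)} = - \frac{8}{3}$ ($N{\left(n,G \right)} = - \frac{\left(6 - 1\right) + 3}{3} = - \frac{5 + 3}{3} = \left(- \frac{1}{3}\right) 8 = - \frac{8}{3}$)
$c{\left(k \right)} = -1$ ($c{\left(k \right)} = -3 + 2 = -1$)
$P{\left(u \right)} = \frac{-1 + u}{-18 + u}$ ($P{\left(u \right)} = \frac{u - 1}{u - 18} = \frac{-1 + u}{-18 + u}$)
$-243 + P{\left(-8 \right)} = -243 + \frac{-1 - 8}{-18 - 8} = -243 + \frac{1}{-26} \left(-9\right) = -243 - - \frac{9}{26} = -243 + \frac{9}{26} = - \frac{6309}{26}$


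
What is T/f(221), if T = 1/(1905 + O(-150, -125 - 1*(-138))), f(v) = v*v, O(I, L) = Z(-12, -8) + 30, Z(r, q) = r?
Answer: 1/93921243 ≈ 1.0647e-8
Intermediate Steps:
O(I, L) = 18 (O(I, L) = -12 + 30 = 18)
f(v) = v²
T = 1/1923 (T = 1/(1905 + 18) = 1/1923 ≈ 0.00052002)
T/f(221) = 1/(1923*(221²)) = (1/1923)/48841 = (1/1923)*(1/48841) = 1/93921243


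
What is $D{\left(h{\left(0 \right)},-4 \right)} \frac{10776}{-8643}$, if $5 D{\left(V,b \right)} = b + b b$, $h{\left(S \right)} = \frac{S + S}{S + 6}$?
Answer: $- \frac{43104}{14405} \approx -2.9923$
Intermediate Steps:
$h{\left(S \right)} = \frac{2 S}{6 + S}$
$D{\left(V,b \right)} = \frac{b}{5} + \frac{b^{2}}{5}$ ($D{\left(V,b \right)} = \frac{b + b b}{5} = \frac{b + b^{2}}{5} = \frac{b}{5} + \frac{b^{2}}{5}$)
$D{\left(h{\left(0 \right)},-4 \right)} \frac{10776}{-8643} = \frac{1}{5} \left(-4\right) \left(1 - 4\right) \frac{10776}{-8643} = \frac{1}{5} \left(-4\right) \left(-3\right) 10776 \left(- \frac{1}{8643}\right) = \frac{12}{5} \left(- \frac{3592}{2881}\right) = - \frac{43104}{14405}$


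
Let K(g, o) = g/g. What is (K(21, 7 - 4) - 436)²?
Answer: 189225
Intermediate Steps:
K(g, o) = 1
(K(21, 7 - 4) - 436)² = (1 - 436)² = (-435)² = 189225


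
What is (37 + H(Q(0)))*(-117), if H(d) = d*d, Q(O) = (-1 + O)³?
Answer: -4446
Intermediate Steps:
H(d) = d²
(37 + H(Q(0)))*(-117) = (37 + ((-1 + 0)³)²)*(-117) = (37 + ((-1)³)²)*(-117) = (37 + (-1)²)*(-117) = (37 + 1)*(-117) = 38*(-117) = -4446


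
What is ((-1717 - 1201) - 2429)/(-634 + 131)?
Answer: 5347/503 ≈ 10.630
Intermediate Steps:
((-1717 - 1201) - 2429)/(-634 + 131) = (-2918 - 2429)/(-503) = -5347*(-1/503) = 5347/503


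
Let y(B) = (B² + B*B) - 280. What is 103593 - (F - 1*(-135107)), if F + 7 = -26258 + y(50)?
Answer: -9969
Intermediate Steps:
y(B) = -280 + 2*B² (y(B) = (B² + B²) - 280 = 2*B² - 280 = -280 + 2*B²)
F = -21545 (F = -7 + (-26258 + (-280 + 2*50²)) = -7 + (-26258 + (-280 + 2*2500)) = -7 + (-26258 + (-280 + 5000)) = -7 + (-26258 + 4720) = -7 - 21538 = -21545)
103593 - (F - 1*(-135107)) = 103593 - (-21545 - 1*(-135107)) = 103593 - (-21545 + 135107) = 103593 - 1*113562 = 103593 - 113562 = -9969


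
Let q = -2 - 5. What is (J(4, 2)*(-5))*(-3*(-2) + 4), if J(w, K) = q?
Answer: 350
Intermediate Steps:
q = -7
J(w, K) = -7
(J(4, 2)*(-5))*(-3*(-2) + 4) = (-7*(-5))*(-3*(-2) + 4) = 35*(6 + 4) = 35*10 = 350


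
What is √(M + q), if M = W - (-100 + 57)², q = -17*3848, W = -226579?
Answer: 2*I*√73461 ≈ 542.07*I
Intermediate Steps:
q = -65416
M = -228428 (M = -226579 - (-100 + 57)² = -226579 - 1*(-43)² = -226579 - 1*1849 = -226579 - 1849 = -228428)
√(M + q) = √(-228428 - 65416) = √(-293844) = 2*I*√73461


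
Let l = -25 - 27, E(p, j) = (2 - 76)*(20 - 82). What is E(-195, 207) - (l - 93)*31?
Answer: 9083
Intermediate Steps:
E(p, j) = 4588 (E(p, j) = -74*(-62) = 4588)
l = -52
E(-195, 207) - (l - 93)*31 = 4588 - (-52 - 93)*31 = 4588 - (-145)*31 = 4588 - 1*(-4495) = 4588 + 4495 = 9083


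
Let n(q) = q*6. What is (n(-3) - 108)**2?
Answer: 15876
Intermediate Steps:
n(q) = 6*q
(n(-3) - 108)**2 = (6*(-3) - 108)**2 = (-18 - 108)**2 = (-126)**2 = 15876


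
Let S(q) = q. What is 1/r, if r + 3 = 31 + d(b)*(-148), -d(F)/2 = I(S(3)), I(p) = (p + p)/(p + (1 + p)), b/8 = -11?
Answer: 7/1972 ≈ 0.0035497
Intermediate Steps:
b = -88 (b = 8*(-11) = -88)
I(p) = 2*p/(1 + 2*p) (I(p) = (2*p)/(1 + 2*p) = 2*p/(1 + 2*p))
d(F) = -12/7 (d(F) = -4*3/(1 + 2*3) = -4*3/(1 + 6) = -4*3/7 = -2*6/7 = -12/7)
r = 1972/7 (r = -3 + (31 - 12/7*(-148)) = -3 + (31 + 1776/7) = -3 + 1993/7 = 1972/7 ≈ 281.71)
1/r = 1/(1972/7) = 7/1972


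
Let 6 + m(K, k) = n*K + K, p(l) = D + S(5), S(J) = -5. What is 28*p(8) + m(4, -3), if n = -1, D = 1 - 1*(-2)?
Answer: -62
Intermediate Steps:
D = 3 (D = 1 + 2 = 3)
p(l) = -2 (p(l) = 3 - 5 = -2)
m(K, k) = -6 (m(K, k) = -6 + (-K + K) = -6 + 0 = -6)
28*p(8) + m(4, -3) = 28*(-2) - 6 = -56 - 6 = -62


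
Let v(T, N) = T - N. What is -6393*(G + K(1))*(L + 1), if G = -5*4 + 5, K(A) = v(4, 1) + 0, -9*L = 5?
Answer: 34096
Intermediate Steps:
L = -5/9 (L = -1/9*5 = -5/9 ≈ -0.55556)
K(A) = 3 (K(A) = (4 - 1*1) + 0 = (4 - 1) + 0 = 3 + 0 = 3)
G = -15 (G = -20 + 5 = -15)
-6393*(G + K(1))*(L + 1) = -6393*(-15 + 3)*(-5/9 + 1) = -(-76716)*4/9 = -6393*(-16/3) = 34096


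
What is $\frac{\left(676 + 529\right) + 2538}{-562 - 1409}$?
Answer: $- \frac{3743}{1971} \approx -1.899$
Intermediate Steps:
$\frac{\left(676 + 529\right) + 2538}{-562 - 1409} = \frac{1205 + 2538}{-1971} = 3743 \left(- \frac{1}{1971}\right) = - \frac{3743}{1971}$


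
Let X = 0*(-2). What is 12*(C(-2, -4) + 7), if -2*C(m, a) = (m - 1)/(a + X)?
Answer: 159/2 ≈ 79.500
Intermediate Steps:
X = 0
C(m, a) = -(-1 + m)/(2*a) (C(m, a) = -(m - 1)/(2*(a + 0)) = -(-1 + m)/(2*a))
12*(C(-2, -4) + 7) = 12*((½)*(1 - 1*(-2))/(-4) + 7) = 12*((½)*(-¼)*(1 + 2) + 7) = 12*((½)*(-¼)*3 + 7) = 12*(-3/8 + 7) = 12*(53/8) = 159/2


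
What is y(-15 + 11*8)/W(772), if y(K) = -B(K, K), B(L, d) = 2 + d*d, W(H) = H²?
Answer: -5331/595984 ≈ -0.0089449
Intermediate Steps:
B(L, d) = 2 + d²
y(K) = -2 - K² (y(K) = -(2 + K²) = -2 - K²)
y(-15 + 11*8)/W(772) = (-2 - (-15 + 11*8)²)/(772²) = (-2 - (-15 + 88)²)/595984 = (-2 - 1*73²)*(1/595984) = (-2 - 1*5329)*(1/595984) = (-2 - 5329)*(1/595984) = -5331*1/595984 = -5331/595984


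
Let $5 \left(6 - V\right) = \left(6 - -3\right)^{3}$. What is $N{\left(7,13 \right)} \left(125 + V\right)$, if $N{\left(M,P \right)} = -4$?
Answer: $\frac{296}{5} \approx 59.2$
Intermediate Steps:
$V = - \frac{699}{5}$ ($V = 6 - \frac{\left(6 - -3\right)^{3}}{5} = 6 - \frac{\left(6 + 3\right)^{3}}{5} = 6 - \frac{9^{3}}{5} = 6 - \frac{729}{5} = - \frac{699}{5} \approx -139.8$)
$N{\left(7,13 \right)} \left(125 + V\right) = - 4 \left(125 - \frac{699}{5}\right) = \left(-4\right) \left(- \frac{74}{5}\right) = \frac{296}{5}$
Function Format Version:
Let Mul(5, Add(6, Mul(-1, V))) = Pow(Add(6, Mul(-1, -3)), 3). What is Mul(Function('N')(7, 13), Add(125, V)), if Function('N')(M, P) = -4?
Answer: Rational(296, 5) ≈ 59.200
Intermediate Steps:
V = Rational(-699, 5) (V = Add(6, Mul(Rational(-1, 5), Pow(Add(6, Mul(-1, -3)), 3))) = Add(6, Mul(Rational(-1, 5), Pow(Add(6, 3), 3))) = Add(6, Mul(Rational(-1, 5), Pow(9, 3))) = Add(6, Mul(Rational(-1, 5), 729)) = Add(6, Rational(-729, 5)) = Rational(-699, 5) ≈ -139.80)
Mul(Function('N')(7, 13), Add(125, V)) = Mul(-4, Add(125, Rational(-699, 5))) = Mul(-4, Rational(-74, 5)) = Rational(296, 5)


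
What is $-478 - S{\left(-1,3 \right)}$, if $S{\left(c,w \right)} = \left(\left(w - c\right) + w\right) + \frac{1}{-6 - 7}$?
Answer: $- \frac{6304}{13} \approx -484.92$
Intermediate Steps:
$S{\left(c,w \right)} = - \frac{1}{13} - c + 2 w$ ($S{\left(c,w \right)} = \left(- c + 2 w\right) + \frac{1}{-13} = \left(- c + 2 w\right) - \frac{1}{13} = - \frac{1}{13} - c + 2 w$)
$-478 - S{\left(-1,3 \right)} = -478 - \left(- \frac{1}{13} - -1 + 2 \cdot 3\right) = -478 - \left(- \frac{1}{13} + 1 + 6\right) = -478 - \frac{90}{13} = - \frac{6304}{13}$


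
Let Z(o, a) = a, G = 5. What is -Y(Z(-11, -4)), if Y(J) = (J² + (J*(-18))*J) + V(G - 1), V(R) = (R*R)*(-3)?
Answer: 320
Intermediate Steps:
V(R) = -3*R² (V(R) = R²*(-3) = -3*R²)
Y(J) = -48 - 17*J² (Y(J) = (J² + (J*(-18))*J) - 3*(5 - 1)² = (J² + (-18*J)*J) - 3*4² = (J² - 18*J²) - 3*16 = -17*J² - 48 = -48 - 17*J²)
-Y(Z(-11, -4)) = -(-48 - 17*(-4)²) = -(-48 - 17*16) = -(-48 - 272) = -1*(-320) = 320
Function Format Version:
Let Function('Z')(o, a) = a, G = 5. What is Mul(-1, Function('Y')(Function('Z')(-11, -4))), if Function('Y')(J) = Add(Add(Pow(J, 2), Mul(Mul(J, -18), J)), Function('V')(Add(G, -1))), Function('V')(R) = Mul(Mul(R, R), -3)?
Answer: 320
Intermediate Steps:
Function('V')(R) = Mul(-3, Pow(R, 2)) (Function('V')(R) = Mul(Pow(R, 2), -3) = Mul(-3, Pow(R, 2)))
Function('Y')(J) = Add(-48, Mul(-17, Pow(J, 2))) (Function('Y')(J) = Add(Add(Pow(J, 2), Mul(Mul(J, -18), J)), Mul(-3, Pow(Add(5, -1), 2))) = Add(Add(Pow(J, 2), Mul(Mul(-18, J), J)), Mul(-3, Pow(4, 2))) = Add(Add(Pow(J, 2), Mul(-18, Pow(J, 2))), Mul(-3, 16)) = Add(Mul(-17, Pow(J, 2)), -48) = Add(-48, Mul(-17, Pow(J, 2))))
Mul(-1, Function('Y')(Function('Z')(-11, -4))) = Mul(-1, Add(-48, Mul(-17, Pow(-4, 2)))) = Mul(-1, Add(-48, Mul(-17, 16))) = Mul(-1, Add(-48, -272)) = Mul(-1, -320) = 320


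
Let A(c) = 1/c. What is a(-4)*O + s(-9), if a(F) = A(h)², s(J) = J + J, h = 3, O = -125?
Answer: -287/9 ≈ -31.889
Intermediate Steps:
s(J) = 2*J
a(F) = ⅑ (a(F) = (1/3)² = (⅓)² = ⅑)
a(-4)*O + s(-9) = (⅑)*(-125) + 2*(-9) = -125/9 - 18 = -287/9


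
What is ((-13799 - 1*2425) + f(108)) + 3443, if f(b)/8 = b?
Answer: -11917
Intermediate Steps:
f(b) = 8*b
((-13799 - 1*2425) + f(108)) + 3443 = ((-13799 - 1*2425) + 8*108) + 3443 = ((-13799 - 2425) + 864) + 3443 = (-16224 + 864) + 3443 = -15360 + 3443 = -11917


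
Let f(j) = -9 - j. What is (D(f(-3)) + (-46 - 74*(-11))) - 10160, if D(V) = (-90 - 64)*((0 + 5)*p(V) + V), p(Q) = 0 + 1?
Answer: -9238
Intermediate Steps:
p(Q) = 1
D(V) = -770 - 154*V (D(V) = (-90 - 64)*((0 + 5)*1 + V) = -154*(5*1 + V) = -154*(5 + V) = -770 - 154*V)
(D(f(-3)) + (-46 - 74*(-11))) - 10160 = ((-770 - 154*(-9 - 1*(-3))) + (-46 - 74*(-11))) - 10160 = ((-770 - 154*(-9 + 3)) + (-46 + 814)) - 10160 = ((-770 - 154*(-6)) + 768) - 10160 = ((-770 + 924) + 768) - 10160 = (154 + 768) - 10160 = 922 - 10160 = -9238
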